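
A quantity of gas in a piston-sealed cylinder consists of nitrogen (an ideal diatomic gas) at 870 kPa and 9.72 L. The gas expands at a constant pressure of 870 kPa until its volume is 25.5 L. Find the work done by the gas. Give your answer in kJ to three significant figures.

W ≈ 13.7 kJ

Isobaric: W = P ΔV.
W = (870 kPa)(25.5 − 9.72 L) = (870)(15.78) = 13729 J.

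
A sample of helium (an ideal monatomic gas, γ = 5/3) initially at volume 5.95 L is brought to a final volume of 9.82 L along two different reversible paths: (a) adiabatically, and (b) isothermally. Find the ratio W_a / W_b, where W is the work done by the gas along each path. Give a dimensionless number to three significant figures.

W_a / W_b ≈ 0.850

Path (a) adiabatic: W = P₁V₁(1 − (V₁/V₂)^(γ−1))/(γ−1) → W_a/(P₁V₁) = 0.4259.
Path (b) isothermal: W = P₁V₁ ln(V₂/V₁) → W_b/(P₁V₁) = 0.501.
W_a / W_b = 0.4259 / 0.501 = 0.8501.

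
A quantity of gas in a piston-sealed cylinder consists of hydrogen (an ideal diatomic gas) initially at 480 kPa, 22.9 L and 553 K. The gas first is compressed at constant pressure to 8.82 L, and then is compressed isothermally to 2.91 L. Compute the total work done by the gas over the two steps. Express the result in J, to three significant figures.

W_total ≈ -11500 J

Step 1 (isobaric): W = PΔV = (480 kPa)(8.82 − 22.9 L) = -6758 J.
After step 1: P = 480 kPa, V = 8.82 L, T = 213 K.
Step 2 (isothermal): W = P₁V₁ ln(V₂/V₁) = (4234) ln(2.91/8.82) = -4695 J.
W_total = -6758 − 4695 = -11453 J.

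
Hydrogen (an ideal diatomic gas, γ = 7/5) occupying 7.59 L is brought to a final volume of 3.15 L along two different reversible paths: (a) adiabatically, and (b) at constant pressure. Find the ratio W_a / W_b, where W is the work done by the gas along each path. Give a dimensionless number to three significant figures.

Path (a) adiabatic: W = P₁V₁(1 − (V₁/V₂)^(γ−1))/(γ−1) → W_a/(P₁V₁) = -1.054.
Path (b) isobaric: W = P₁(V₂ − V₁) → W_b/(P₁V₁) = -0.585.
W_a / W_b = -1.054 / -0.585 = 1.802.

W_a / W_b ≈ 1.80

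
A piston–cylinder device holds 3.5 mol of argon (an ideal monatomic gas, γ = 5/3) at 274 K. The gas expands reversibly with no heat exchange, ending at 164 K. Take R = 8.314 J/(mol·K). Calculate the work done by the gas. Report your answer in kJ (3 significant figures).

W ≈ 4.80 kJ

Adiabatic ⇒ Q = 0, so W_by = −ΔU = nCᵥ(T₁ − T₂).
Cᵥ = 3R/2 = 12.47 J/(mol·K).
W = (3.5)(12.47)(274 − 164) = 4801 J.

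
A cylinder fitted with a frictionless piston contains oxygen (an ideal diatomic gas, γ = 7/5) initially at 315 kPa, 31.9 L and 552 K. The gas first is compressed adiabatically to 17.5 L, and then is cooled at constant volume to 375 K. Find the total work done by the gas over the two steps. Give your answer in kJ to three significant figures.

Step 1 (adiabatic): W = (P₁V₁ − P₂V₂)/(γ−1) = (10048 − 12776)/0.4 = -6819 J.
Step 2 (isochoric): W = 0 (constant volume).
W_total = -6819 + 0 = -6819 J.

W_total ≈ -6.82 kJ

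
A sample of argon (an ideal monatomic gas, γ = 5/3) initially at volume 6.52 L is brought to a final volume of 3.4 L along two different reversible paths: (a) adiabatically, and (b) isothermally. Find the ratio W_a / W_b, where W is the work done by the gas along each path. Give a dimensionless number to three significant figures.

Path (a) adiabatic: W = P₁V₁(1 − (V₁/V₂)^(γ−1))/(γ−1) → W_a/(P₁V₁) = -0.8153.
Path (b) isothermal: W = P₁V₁ ln(V₂/V₁) → W_b/(P₁V₁) = -0.6511.
W_a / W_b = -0.8153 / -0.6511 = 1.252.

W_a / W_b ≈ 1.25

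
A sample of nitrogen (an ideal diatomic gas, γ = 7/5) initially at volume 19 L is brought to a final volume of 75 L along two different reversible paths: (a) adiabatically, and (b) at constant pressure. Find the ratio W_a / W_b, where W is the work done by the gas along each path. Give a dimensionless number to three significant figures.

Path (a) adiabatic: W = P₁V₁(1 − (V₁/V₂)^(γ−1))/(γ−1) → W_a/(P₁V₁) = 1.056.
Path (b) isobaric: W = P₁(V₂ − V₁) → W_b/(P₁V₁) = 2.947.
W_a / W_b = 1.056 / 2.947 = 0.3585.

W_a / W_b ≈ 0.358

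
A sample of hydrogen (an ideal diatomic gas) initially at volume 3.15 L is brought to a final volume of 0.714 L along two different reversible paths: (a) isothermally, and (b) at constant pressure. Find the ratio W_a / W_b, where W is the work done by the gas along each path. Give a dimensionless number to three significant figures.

Path (a) isothermal: W = P₁V₁ ln(V₂/V₁) → W_a/(P₁V₁) = -1.484.
Path (b) isobaric: W = P₁(V₂ − V₁) → W_b/(P₁V₁) = -0.7733.
W_a / W_b = -1.484 / -0.7733 = 1.919.

W_a / W_b ≈ 1.92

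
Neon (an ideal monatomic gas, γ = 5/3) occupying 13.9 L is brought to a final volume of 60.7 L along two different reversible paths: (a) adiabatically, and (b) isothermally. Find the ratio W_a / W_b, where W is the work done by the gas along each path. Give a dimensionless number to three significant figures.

W_a / W_b ≈ 0.637

Path (a) adiabatic: W = P₁V₁(1 − (V₁/V₂)^(γ−1))/(γ−1) → W_a/(P₁V₁) = 0.9386.
Path (b) isothermal: W = P₁V₁ ln(V₂/V₁) → W_b/(P₁V₁) = 1.474.
W_a / W_b = 0.9386 / 1.474 = 0.6367.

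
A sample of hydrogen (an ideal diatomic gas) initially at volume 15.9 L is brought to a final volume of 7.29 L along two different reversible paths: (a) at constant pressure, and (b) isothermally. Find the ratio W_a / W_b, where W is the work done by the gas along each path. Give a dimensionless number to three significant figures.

Path (a) isobaric: W = P₁(V₂ − V₁) → W_a/(P₁V₁) = -0.5415.
Path (b) isothermal: W = P₁V₁ ln(V₂/V₁) → W_b/(P₁V₁) = -0.7798.
W_a / W_b = -0.5415 / -0.7798 = 0.6944.

W_a / W_b ≈ 0.694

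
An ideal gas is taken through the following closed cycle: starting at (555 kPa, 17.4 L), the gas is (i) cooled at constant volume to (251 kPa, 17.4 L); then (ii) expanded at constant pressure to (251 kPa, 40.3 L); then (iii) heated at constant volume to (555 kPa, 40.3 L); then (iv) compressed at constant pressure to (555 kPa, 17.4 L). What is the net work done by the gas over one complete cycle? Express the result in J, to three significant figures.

Constant-volume legs do no work.
W(ii) = (251)(40.3 − 17.4) = 5748 J; W(iv) = (555)(17.4 − 40.3) = -12710 J.
W_net = 5748 − 12710 = -6962 J (the counter-clockwise enclosed area).

W_net ≈ -6960 J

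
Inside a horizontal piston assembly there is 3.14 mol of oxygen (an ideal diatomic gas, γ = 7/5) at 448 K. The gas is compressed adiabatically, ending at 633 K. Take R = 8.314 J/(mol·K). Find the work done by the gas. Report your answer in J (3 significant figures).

W ≈ -12100 J

Adiabatic ⇒ Q = 0, so W_by = −ΔU = nCᵥ(T₁ − T₂).
Cᵥ = 5R/2 = 20.79 J/(mol·K).
W = (3.14)(20.79)(448 − 633) = -12074 J.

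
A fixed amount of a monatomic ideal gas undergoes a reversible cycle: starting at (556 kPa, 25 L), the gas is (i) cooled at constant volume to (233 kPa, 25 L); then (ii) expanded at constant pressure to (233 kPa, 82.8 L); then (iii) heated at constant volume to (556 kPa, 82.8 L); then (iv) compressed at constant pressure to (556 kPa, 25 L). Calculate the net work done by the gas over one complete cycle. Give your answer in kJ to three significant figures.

Constant-volume legs do no work.
W(ii) = (233)(82.8 − 25) = 13467 J; W(iv) = (556)(25 − 82.8) = -32137 J.
W_net = 13467 − 32137 = -18669 J (the counter-clockwise enclosed area).

W_net ≈ -18.7 kJ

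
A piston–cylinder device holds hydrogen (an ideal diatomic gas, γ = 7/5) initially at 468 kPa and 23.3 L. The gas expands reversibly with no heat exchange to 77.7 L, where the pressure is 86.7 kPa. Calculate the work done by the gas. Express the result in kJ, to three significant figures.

Adiabatic: W = (P₁V₁ − P₂V₂)/(γ − 1) with γ = 7/5.
P₁V₁ = 10904 J, P₂V₂ = 6737 J.
W = (10904 − 6737) / 0.4 = 10420 J.

W ≈ 10.4 kJ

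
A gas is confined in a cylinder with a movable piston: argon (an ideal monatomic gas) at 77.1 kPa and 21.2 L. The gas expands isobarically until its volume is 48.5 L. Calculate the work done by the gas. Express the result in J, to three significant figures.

W ≈ 2100 J

Isobaric: W = P ΔV.
W = (77.1 kPa)(48.5 − 21.2 L) = (77.1)(27.3) = 2105 J.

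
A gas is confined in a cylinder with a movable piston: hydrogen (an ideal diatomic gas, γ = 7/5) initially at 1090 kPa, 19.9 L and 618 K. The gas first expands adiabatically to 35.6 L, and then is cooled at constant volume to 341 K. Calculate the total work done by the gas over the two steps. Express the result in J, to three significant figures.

Step 1 (adiabatic): W = (P₁V₁ − P₂V₂)/(γ−1) = (21691 − 17189)/0.4 = 11256 J.
Step 2 (isochoric): W = 0 (constant volume).
W_total = 11256 + 0 = 11256 J.

W_total ≈ 11300 J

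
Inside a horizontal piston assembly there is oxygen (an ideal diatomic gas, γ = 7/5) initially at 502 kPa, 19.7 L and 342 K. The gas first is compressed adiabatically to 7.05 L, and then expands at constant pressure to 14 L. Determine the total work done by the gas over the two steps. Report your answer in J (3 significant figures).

W_total ≈ 2140 J

Step 1 (adiabatic): W = (P₁V₁ − P₂V₂)/(γ−1) = (9889 − 14917)/0.4 = -12569 J.
After step 1: P = 2116 kPa, V = 7.05 L, T = 515.9 K.
Step 2 (isobaric): W = PΔV = (2116 kPa)(14 − 7.05 L) = 14705 J.
W_total = -12569 + 14705 = 2136 J.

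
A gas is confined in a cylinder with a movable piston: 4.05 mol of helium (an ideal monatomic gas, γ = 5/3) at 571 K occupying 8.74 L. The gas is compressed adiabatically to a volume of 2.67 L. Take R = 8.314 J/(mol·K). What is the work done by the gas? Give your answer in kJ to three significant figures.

Adiabatic: TV^(γ−1) = const with γ = 5/3.
T₂ = T₁ (V₁/V₂)^(γ−1) = 571 × (8.74/2.67)^0.667 = 571 × 2.205 = 1259 K.
W_by = nCᵥ(T₁ − T₂) = (4.05)(12.47)(571 − 1259) = -34741 J.

W ≈ -34.7 kJ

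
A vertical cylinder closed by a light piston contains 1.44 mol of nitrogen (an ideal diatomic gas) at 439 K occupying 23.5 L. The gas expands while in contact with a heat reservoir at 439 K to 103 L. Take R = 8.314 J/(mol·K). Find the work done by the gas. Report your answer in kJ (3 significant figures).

Isothermal: W = nRT ln(V₂/V₁).
W = (1.44)(8.314)(439) × ln(103/23.5)
  = 5256 × 1.478
W_by_gas = 7767 J.

W ≈ 7.77 kJ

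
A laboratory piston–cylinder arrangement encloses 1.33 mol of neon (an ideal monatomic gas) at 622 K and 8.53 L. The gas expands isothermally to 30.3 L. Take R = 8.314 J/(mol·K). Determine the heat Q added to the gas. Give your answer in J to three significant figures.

Isothermal ⇒ ΔU = 0, so Q = W = nRT ln(V₂/V₁).
Q = (1.33)(8.314)(622) ln(30.3/8.53) = 6878 × 1.268 = 8718 J.

Q ≈ 8720 J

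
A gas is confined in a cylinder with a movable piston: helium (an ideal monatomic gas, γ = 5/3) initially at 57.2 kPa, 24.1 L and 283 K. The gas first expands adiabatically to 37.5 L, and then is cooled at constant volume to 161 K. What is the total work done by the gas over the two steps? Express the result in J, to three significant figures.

Step 1 (adiabatic): W = (P₁V₁ − P₂V₂)/(γ−1) = (1379 − 1027)/0.667 = 527.9 J.
Step 2 (isochoric): W = 0 (constant volume).
W_total = 527.9 + 0 = 527.9 J.

W_total ≈ 528 J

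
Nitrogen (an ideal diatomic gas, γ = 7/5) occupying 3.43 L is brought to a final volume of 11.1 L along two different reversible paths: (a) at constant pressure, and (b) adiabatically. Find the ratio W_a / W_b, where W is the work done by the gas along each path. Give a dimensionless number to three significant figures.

Path (a) isobaric: W = P₁(V₂ − V₁) → W_a/(P₁V₁) = 2.236.
Path (b) adiabatic: W = P₁V₁(1 − (V₁/V₂)^(γ−1))/(γ−1) → W_b/(P₁V₁) = 0.9371.
W_a / W_b = 2.236 / 0.9371 = 2.386.

W_a / W_b ≈ 2.39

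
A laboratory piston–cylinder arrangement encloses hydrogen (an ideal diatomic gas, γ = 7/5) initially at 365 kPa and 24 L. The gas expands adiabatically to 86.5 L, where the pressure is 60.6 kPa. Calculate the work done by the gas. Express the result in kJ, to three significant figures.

W ≈ 8.80 kJ

Adiabatic: W = (P₁V₁ − P₂V₂)/(γ − 1) with γ = 7/5.
P₁V₁ = 8760 J, P₂V₂ = 5242 J.
W = (8760 − 5242) / 0.4 = 8795 J.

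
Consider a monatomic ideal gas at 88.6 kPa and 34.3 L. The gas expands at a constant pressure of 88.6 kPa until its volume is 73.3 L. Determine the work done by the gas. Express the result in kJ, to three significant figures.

Isobaric: W = P ΔV.
W = (88.6 kPa)(73.3 − 34.3 L) = (88.6)(39) = 3455 J.

W ≈ 3.46 kJ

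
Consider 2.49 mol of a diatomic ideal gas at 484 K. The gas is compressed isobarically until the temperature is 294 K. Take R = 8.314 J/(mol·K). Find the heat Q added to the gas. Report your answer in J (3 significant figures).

Q ≈ -13800 J

Isobaric: W = nRΔT = (2.49)(8.314)(-190) = -3933 J.
ΔU = nCᵥΔT with Cᵥ = 5R/2: ΔU = (2.49)(20.79)(-190) = -9833 J.
Q = ΔU + W = -9833 − 3933 = -13767 J.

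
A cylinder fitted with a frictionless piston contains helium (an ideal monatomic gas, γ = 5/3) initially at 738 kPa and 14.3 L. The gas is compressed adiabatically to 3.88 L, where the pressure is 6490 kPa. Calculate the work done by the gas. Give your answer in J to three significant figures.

Adiabatic: W = (P₁V₁ − P₂V₂)/(γ − 1) with γ = 5/3.
P₁V₁ = 10553 J, P₂V₂ = 25181 J.
W = (10553 − 25181) / 0.6667 = -21942 J.

W ≈ -21900 J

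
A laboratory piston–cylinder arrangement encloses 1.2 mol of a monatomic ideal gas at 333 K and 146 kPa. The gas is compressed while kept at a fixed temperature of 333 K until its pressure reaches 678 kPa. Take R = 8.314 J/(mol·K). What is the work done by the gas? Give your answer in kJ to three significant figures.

Isothermal process: W = nRT ln(V₂/V₁) = nRT ln(P₁/P₂).
W = (1.2)(8.314)(333) × ln(146/678)
  = 3322 × ln(0.2153) = 3322 × -1.536
W_by_gas = -5101 J.

W ≈ -5.10 kJ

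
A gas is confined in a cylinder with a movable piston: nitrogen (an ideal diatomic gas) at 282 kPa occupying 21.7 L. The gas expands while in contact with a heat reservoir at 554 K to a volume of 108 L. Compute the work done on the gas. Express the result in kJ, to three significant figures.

Isothermal: W = nRT ln(V₂/V₁) = P₁V₁ ln(V₂/V₁).
P₁V₁ = (282 kPa)(21.7 L) = 6119 J.
W = 6119 × ln(108/21.7) = 6119 × 1.605
W_by_gas = 9821 J; work on gas = −W_by = -9821 J.

W ≈ -9.82 kJ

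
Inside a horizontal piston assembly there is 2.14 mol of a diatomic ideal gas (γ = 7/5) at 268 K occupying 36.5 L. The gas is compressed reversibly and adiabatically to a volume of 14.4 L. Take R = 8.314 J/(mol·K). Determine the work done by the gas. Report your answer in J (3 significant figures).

Adiabatic: TV^(γ−1) = const with γ = 7/5.
T₂ = T₁ (V₁/V₂)^(γ−1) = 268 × (36.5/14.4)^0.4 = 268 × 1.451 = 388.8 K.
W_by = nCᵥ(T₁ − T₂) = (2.14)(20.79)(268 − 388.8) = -5372 J.

W ≈ -5370 J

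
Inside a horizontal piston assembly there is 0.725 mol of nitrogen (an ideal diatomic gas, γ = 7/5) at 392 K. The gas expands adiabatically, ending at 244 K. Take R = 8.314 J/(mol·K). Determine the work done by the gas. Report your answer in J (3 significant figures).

Adiabatic ⇒ Q = 0, so W_by = −ΔU = nCᵥ(T₁ − T₂).
Cᵥ = 5R/2 = 20.79 J/(mol·K).
W = (0.725)(20.79)(392 − 244) = 2230 J.

W ≈ 2230 J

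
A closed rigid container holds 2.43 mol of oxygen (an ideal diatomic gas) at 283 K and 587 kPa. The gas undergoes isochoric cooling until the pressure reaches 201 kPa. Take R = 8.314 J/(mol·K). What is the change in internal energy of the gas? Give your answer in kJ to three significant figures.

ΔU ≈ -9.40 kJ

Constant volume ⇒ W = 0, so Q = ΔU = nCᵥΔT with Cᵥ = 5R/2 = 20.79 J/(mol·K).
At constant V, T₂/T₁ = P₂/P₁ ⇒ ΔT = T₁(P₂/P₁ − 1) = 283·(201/587 − 1) = -186.1 K.
ΔU = (2.43)(20.79)(-186.1) = -9399 J.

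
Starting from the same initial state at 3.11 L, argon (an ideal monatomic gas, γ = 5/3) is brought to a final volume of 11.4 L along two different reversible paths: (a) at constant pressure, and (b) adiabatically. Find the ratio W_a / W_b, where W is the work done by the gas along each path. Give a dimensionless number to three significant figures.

Path (a) isobaric: W = P₁(V₂ − V₁) → W_a/(P₁V₁) = 2.666.
Path (b) adiabatic: W = P₁V₁(1 − (V₁/V₂)^(γ−1))/(γ−1) → W_b/(P₁V₁) = 0.869.
W_a / W_b = 2.666 / 0.869 = 3.067.

W_a / W_b ≈ 3.07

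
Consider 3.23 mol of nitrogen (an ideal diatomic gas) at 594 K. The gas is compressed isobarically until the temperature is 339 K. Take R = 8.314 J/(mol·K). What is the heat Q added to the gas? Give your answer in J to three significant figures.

Isobaric: W = nRΔT = (3.23)(8.314)(-255) = -6848 J.
ΔU = nCᵥΔT with Cᵥ = 5R/2: ΔU = (3.23)(20.79)(-255) = -17120 J.
Q = ΔU + W = -17120 − 6848 = -23967 J.

Q ≈ -24000 J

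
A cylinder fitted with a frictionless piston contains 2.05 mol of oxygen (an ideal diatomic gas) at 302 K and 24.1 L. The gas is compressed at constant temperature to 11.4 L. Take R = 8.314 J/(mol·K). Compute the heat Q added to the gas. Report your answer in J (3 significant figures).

Isothermal ⇒ ΔU = 0, so Q = W = nRT ln(V₂/V₁).
Q = (2.05)(8.314)(302) ln(11.4/24.1) = 5147 × -0.7486 = -3853 J.

Q ≈ -3850 J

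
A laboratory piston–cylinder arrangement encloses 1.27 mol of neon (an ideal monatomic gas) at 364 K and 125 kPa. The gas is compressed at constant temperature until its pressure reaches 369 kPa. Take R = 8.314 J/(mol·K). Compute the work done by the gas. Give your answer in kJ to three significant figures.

Isothermal process: W = nRT ln(V₂/V₁) = nRT ln(P₁/P₂).
W = (1.27)(8.314)(364) × ln(125/369)
  = 3843 × ln(0.3388) = 3843 × -1.082
W_by_gas = -4160 J.

W ≈ -4.16 kJ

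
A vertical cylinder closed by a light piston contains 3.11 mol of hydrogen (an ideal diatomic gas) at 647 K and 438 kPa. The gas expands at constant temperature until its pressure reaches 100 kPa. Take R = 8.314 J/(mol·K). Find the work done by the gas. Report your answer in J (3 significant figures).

W ≈ 24700 J

Isothermal process: W = nRT ln(V₂/V₁) = nRT ln(P₁/P₂).
W = (3.11)(8.314)(647) × ln(438/100)
  = 16729 × ln(4.38) = 16729 × 1.477
W_by_gas = 24710 J.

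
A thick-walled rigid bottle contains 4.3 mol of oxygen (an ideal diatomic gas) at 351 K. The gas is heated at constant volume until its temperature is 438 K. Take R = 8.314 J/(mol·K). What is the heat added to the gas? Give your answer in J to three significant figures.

Q ≈ 7780 J

Constant volume ⇒ W = 0, so Q = ΔU = nCᵥΔT with Cᵥ = 5R/2 = 20.79 J/(mol·K).
ΔU = (4.3)(20.79)(438 − 351) = 7776 J.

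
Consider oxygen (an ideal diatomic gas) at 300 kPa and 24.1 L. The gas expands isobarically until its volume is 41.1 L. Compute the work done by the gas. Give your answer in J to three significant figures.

Isobaric: W = P ΔV.
W = (300 kPa)(41.1 − 24.1 L) = (300)(17) = 5100 J.

W ≈ 5100 J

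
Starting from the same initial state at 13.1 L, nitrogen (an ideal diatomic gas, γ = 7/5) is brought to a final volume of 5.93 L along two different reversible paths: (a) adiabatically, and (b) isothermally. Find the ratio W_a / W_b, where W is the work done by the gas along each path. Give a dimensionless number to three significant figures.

Path (a) adiabatic: W = P₁V₁(1 − (V₁/V₂)^(γ−1))/(γ−1) → W_a/(P₁V₁) = -0.9326.
Path (b) isothermal: W = P₁V₁ ln(V₂/V₁) → W_b/(P₁V₁) = -0.7926.
W_a / W_b = -0.9326 / -0.7926 = 1.177.

W_a / W_b ≈ 1.18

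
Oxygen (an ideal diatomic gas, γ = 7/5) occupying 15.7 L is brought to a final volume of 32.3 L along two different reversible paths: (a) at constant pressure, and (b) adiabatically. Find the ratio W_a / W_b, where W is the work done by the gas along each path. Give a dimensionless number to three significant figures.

Path (a) isobaric: W = P₁(V₂ − V₁) → W_a/(P₁V₁) = 1.057.
Path (b) adiabatic: W = P₁V₁(1 − (V₁/V₂)^(γ−1))/(γ−1) → W_b/(P₁V₁) = 0.6267.
W_a / W_b = 1.057 / 0.6267 = 1.687.

W_a / W_b ≈ 1.69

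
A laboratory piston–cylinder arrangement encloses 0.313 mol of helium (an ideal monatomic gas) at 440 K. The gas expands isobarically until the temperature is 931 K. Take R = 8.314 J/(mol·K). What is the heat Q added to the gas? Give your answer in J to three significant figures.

Isobaric: W = nRΔT = (0.313)(8.314)(491) = 1278 J.
ΔU = nCᵥΔT with Cᵥ = 3R/2: ΔU = (0.313)(12.47)(491) = 1917 J.
Q = ΔU + W = 1917 + 1278 = 3194 J.

Q ≈ 3190 J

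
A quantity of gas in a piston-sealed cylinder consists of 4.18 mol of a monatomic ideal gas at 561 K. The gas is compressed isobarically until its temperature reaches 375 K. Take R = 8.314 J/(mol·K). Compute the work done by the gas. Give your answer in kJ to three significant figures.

Isobaric: W = P ΔV = nR ΔT.
W = (4.18)(8.314)(375 − 561) = -6464 J.

W ≈ -6.46 kJ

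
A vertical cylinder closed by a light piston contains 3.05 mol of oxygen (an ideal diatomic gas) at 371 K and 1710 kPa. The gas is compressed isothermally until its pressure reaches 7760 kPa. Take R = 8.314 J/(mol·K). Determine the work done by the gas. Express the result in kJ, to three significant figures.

W ≈ -14.2 kJ

Isothermal process: W = nRT ln(V₂/V₁) = nRT ln(P₁/P₂).
W = (3.05)(8.314)(371) × ln(1710/7760)
  = 9408 × ln(0.2204) = 9408 × -1.512
W_by_gas = -14229 J.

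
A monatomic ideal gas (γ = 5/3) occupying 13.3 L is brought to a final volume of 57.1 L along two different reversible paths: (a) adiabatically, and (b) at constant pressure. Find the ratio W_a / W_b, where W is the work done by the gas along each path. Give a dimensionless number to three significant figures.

Path (a) adiabatic: W = P₁V₁(1 − (V₁/V₂)^(γ−1))/(γ−1) → W_a/(P₁V₁) = 0.9321.
Path (b) isobaric: W = P₁(V₂ − V₁) → W_b/(P₁V₁) = 3.293.
W_a / W_b = 0.9321 / 3.293 = 0.283.

W_a / W_b ≈ 0.283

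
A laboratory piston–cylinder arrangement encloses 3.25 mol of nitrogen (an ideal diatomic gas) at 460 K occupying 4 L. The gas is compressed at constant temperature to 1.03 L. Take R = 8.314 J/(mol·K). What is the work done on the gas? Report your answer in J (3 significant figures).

Isothermal: W = nRT ln(V₂/V₁).
W = (3.25)(8.314)(460) × ln(1.03/4)
  = 12429 × -1.357
W_by_gas = -16863 J; work on gas = −W_by = 16863 J.

W ≈ 16900 J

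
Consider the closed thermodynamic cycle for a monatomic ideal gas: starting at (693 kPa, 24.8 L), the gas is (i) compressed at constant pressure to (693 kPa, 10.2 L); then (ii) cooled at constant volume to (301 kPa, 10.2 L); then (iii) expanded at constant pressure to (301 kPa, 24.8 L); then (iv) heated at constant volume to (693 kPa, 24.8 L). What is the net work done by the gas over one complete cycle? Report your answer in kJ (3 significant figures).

W_net ≈ -5.72 kJ

Constant-volume legs do no work.
W(i) = (693)(10.2 − 24.8) = -10118 J; W(iii) = (301)(24.8 − 10.2) = 4395 J.
W_net = -10118 + 4395 = -5723 J (the counter-clockwise enclosed area).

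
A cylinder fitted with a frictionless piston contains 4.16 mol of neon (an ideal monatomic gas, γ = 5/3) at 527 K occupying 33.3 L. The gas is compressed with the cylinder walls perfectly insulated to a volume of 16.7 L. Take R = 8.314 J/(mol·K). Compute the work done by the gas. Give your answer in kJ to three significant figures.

W ≈ -16.0 kJ

Adiabatic: TV^(γ−1) = const with γ = 5/3.
T₂ = T₁ (V₁/V₂)^(γ−1) = 527 × (33.3/16.7)^0.667 = 527 × 1.584 = 834.9 K.
W_by = nCᵥ(T₁ − T₂) = (4.16)(12.47)(527 − 834.9) = -15973 J.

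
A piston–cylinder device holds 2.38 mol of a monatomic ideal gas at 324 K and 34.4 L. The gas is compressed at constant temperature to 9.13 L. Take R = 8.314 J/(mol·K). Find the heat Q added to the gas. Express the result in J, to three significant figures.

Q ≈ -8500 J

Isothermal ⇒ ΔU = 0, so Q = W = nRT ln(V₂/V₁).
Q = (2.38)(8.314)(324) ln(9.13/34.4) = 6411 × -1.326 = -8504 J.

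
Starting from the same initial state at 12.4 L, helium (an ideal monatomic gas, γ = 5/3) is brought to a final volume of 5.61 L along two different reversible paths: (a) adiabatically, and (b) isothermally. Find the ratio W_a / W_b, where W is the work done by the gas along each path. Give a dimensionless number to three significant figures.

W_a / W_b ≈ 1.32

Path (a) adiabatic: W = P₁V₁(1 − (V₁/V₂)^(γ−1))/(γ−1) → W_a/(P₁V₁) = -1.045.
Path (b) isothermal: W = P₁V₁ ln(V₂/V₁) → W_b/(P₁V₁) = -0.7931.
W_a / W_b = -1.045 / -0.7931 = 1.318.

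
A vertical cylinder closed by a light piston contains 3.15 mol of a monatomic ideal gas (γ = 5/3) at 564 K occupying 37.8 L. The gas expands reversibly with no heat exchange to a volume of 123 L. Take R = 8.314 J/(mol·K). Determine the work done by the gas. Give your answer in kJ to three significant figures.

Adiabatic: TV^(γ−1) = const with γ = 5/3.
T₂ = T₁ (V₁/V₂)^(γ−1) = 564 × (37.8/123)^0.667 = 564 × 0.4554 = 256.8 K.
W_by = nCᵥ(T₁ − T₂) = (3.15)(12.47)(564 − 256.8) = 12066 J.

W ≈ 12.1 kJ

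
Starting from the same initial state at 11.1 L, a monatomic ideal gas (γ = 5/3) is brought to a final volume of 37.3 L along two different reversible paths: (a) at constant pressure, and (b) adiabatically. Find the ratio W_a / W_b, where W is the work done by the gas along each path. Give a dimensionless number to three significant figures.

Path (a) isobaric: W = P₁(V₂ − V₁) → W_a/(P₁V₁) = 2.36.
Path (b) adiabatic: W = P₁V₁(1 − (V₁/V₂)^(γ−1))/(γ−1) → W_b/(P₁V₁) = 0.8314.
W_a / W_b = 2.36 / 0.8314 = 2.839.

W_a / W_b ≈ 2.84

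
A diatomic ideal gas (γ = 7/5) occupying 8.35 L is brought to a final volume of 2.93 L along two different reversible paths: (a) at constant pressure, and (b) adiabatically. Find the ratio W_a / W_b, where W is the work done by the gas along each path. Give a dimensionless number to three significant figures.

W_a / W_b ≈ 0.499

Path (a) isobaric: W = P₁(V₂ − V₁) → W_a/(P₁V₁) = -0.6491.
Path (b) adiabatic: W = P₁V₁(1 − (V₁/V₂)^(γ−1))/(γ−1) → W_b/(P₁V₁) = -1.301.
W_a / W_b = -0.6491 / -1.301 = 0.499.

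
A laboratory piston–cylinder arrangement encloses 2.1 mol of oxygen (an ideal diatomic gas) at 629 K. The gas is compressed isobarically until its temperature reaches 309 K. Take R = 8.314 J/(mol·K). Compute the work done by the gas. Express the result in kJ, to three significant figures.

Isobaric: W = P ΔV = nR ΔT.
W = (2.1)(8.314)(309 − 629) = -5587 J.

W ≈ -5.59 kJ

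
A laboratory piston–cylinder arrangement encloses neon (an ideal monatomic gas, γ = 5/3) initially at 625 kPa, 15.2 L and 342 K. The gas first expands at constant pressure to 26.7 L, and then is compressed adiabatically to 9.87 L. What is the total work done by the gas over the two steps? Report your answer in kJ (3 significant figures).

W_total ≈ -16.4 kJ

Step 1 (isobaric): W = PΔV = (625 kPa)(26.7 − 15.2 L) = 7188 J.
After step 1: P = 625 kPa, V = 26.7 L, T = 600.8 K.
Step 2 (adiabatic): W = (P₁V₁ − P₂V₂)/(γ−1) = (16688 − 32398)/0.667 = -23566 J.
W_total = 7188 − 23566 = -16379 J.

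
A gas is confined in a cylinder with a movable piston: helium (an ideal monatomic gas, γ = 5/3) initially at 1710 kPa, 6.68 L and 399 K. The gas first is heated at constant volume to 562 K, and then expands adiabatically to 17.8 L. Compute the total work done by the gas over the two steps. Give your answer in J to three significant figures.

W_total ≈ 11600 J

Step 1 (isochoric): W = 0 (constant volume).
After step 1: P = 2409 kPa (V unchanged).
Step 2 (adiabatic): W = (P₁V₁ − P₂V₂)/(γ−1) = (16089 − 8371)/0.667 = 11577 J.
W_total = 0 + 11577 = 11577 J.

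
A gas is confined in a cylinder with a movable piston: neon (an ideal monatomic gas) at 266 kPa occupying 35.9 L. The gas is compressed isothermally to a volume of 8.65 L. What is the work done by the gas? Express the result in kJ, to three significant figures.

W ≈ -13.6 kJ

Isothermal: W = nRT ln(V₂/V₁) = P₁V₁ ln(V₂/V₁).
P₁V₁ = (266 kPa)(35.9 L) = 9549 J.
W = 9549 × ln(8.65/35.9) = 9549 × -1.423
W_by_gas = -13590 J.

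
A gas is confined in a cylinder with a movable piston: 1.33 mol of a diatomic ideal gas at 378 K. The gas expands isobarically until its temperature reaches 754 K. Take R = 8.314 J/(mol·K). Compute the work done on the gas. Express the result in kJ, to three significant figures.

Isobaric: W = P ΔV = nR ΔT.
W = (1.33)(8.314)(754 − 378) = 4158 J.
Work on gas = −W_by = -4158 J.

W ≈ -4.16 kJ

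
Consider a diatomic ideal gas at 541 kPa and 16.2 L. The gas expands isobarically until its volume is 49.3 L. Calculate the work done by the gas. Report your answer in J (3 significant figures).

Isobaric: W = P ΔV.
W = (541 kPa)(49.3 − 16.2 L) = (541)(33.1) = 17907 J.

W ≈ 17900 J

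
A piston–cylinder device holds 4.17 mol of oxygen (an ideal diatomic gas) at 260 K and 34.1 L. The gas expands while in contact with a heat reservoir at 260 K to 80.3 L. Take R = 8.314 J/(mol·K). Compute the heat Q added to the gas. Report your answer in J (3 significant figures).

Q ≈ 7720 J

Isothermal ⇒ ΔU = 0, so Q = W = nRT ln(V₂/V₁).
Q = (4.17)(8.314)(260) ln(80.3/34.1) = 9014 × 0.8565 = 7720 J.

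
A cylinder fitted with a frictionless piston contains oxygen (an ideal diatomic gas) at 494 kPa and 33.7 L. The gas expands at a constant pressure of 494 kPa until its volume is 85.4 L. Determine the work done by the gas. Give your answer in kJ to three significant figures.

W ≈ 25.5 kJ

Isobaric: W = P ΔV.
W = (494 kPa)(85.4 − 33.7 L) = (494)(51.7) = 25540 J.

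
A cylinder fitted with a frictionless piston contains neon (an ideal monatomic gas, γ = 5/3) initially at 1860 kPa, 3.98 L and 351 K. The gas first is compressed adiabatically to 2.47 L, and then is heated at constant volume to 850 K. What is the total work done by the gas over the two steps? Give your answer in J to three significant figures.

Step 1 (adiabatic): W = (P₁V₁ − P₂V₂)/(γ−1) = (7403 − 10175)/0.667 = -4158 J.
Step 2 (isochoric): W = 0 (constant volume).
W_total = -4158 + 0 = -4158 J.

W_total ≈ -4160 J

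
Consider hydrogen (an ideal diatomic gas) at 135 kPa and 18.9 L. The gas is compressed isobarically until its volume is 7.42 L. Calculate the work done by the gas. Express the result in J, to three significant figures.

W ≈ -1550 J

Isobaric: W = P ΔV.
W = (135 kPa)(7.42 − 18.9 L) = (135)(-11.48) = -1550 J.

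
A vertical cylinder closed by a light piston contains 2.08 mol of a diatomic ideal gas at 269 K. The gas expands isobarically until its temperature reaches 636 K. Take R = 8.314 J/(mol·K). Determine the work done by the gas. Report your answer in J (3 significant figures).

Isobaric: W = P ΔV = nR ΔT.
W = (2.08)(8.314)(636 − 269) = 6347 J.

W ≈ 6350 J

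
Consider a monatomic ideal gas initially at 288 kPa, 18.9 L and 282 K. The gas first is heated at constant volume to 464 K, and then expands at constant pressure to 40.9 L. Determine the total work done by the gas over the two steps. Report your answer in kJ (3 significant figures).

W_total ≈ 10.4 kJ

Step 1 (isochoric): W = 0 (constant volume).
After step 1: P = 473.9 kPa (V unchanged).
Step 2 (isobaric): W = PΔV = (473.9 kPa)(40.9 − 18.9 L) = 10425 J.
W_total = 0 + 10425 = 10425 J.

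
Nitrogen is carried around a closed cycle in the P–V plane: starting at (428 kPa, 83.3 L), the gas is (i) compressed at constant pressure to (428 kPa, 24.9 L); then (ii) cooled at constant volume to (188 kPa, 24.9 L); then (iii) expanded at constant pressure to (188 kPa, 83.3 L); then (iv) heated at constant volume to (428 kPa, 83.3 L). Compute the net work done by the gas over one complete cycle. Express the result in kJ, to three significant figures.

W_net ≈ -14.0 kJ

Constant-volume legs do no work.
W(i) = (428)(24.9 − 83.3) = -24995 J; W(iii) = (188)(83.3 − 24.9) = 10979 J.
W_net = -24995 + 10979 = -14016 J (the counter-clockwise enclosed area).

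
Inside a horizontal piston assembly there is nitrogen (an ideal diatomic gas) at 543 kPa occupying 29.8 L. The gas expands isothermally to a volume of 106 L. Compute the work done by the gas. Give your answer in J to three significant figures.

Isothermal: W = nRT ln(V₂/V₁) = P₁V₁ ln(V₂/V₁).
P₁V₁ = (543 kPa)(29.8 L) = 16181 J.
W = 16181 × ln(106/29.8) = 16181 × 1.269
W_by_gas = 20533 J.

W ≈ 20500 J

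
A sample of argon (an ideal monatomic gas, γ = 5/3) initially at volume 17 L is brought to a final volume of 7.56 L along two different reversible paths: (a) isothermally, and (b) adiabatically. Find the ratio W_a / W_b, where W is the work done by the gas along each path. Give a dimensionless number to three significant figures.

W_a / W_b ≈ 0.754

Path (a) isothermal: W = P₁V₁ ln(V₂/V₁) → W_a/(P₁V₁) = -0.8103.
Path (b) adiabatic: W = P₁V₁(1 − (V₁/V₂)^(γ−1))/(γ−1) → W_b/(P₁V₁) = -1.075.
W_a / W_b = -0.8103 / -1.075 = 0.7541.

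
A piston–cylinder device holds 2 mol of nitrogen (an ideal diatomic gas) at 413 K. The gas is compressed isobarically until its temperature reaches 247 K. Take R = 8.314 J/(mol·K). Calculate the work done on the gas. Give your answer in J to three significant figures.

W ≈ 2760 J

Isobaric: W = P ΔV = nR ΔT.
W = (2)(8.314)(247 − 413) = -2760 J.
Work on gas = −W_by = 2760 J.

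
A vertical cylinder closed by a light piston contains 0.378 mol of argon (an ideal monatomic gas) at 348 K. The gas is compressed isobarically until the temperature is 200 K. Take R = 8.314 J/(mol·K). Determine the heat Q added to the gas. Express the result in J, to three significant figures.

Q ≈ -1160 J

Isobaric: W = nRΔT = (0.378)(8.314)(-148) = -465.1 J.
ΔU = nCᵥΔT with Cᵥ = 3R/2: ΔU = (0.378)(12.47)(-148) = -697.7 J.
Q = ΔU + W = -697.7 − 465.1 = -1163 J.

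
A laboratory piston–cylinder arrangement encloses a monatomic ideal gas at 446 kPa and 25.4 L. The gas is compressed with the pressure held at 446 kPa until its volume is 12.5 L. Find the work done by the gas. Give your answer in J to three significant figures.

W ≈ -5750 J

Isobaric: W = P ΔV.
W = (446 kPa)(12.5 − 25.4 L) = (446)(-12.9) = -5753 J.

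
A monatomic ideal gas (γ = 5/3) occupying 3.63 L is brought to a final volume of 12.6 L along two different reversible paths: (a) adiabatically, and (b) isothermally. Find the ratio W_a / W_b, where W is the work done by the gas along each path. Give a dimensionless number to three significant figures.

W_a / W_b ≈ 0.680

Path (a) adiabatic: W = P₁V₁(1 − (V₁/V₂)^(γ−1))/(γ−1) → W_a/(P₁V₁) = 0.8457.
Path (b) isothermal: W = P₁V₁ ln(V₂/V₁) → W_b/(P₁V₁) = 1.244.
W_a / W_b = 0.8457 / 1.244 = 0.6796.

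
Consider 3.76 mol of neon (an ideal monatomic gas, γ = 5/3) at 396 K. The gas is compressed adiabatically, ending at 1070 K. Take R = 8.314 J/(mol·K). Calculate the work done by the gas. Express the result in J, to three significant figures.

W ≈ -31600 J

Adiabatic ⇒ Q = 0, so W_by = −ΔU = nCᵥ(T₁ − T₂).
Cᵥ = 3R/2 = 12.47 J/(mol·K).
W = (3.76)(12.47)(396 − 1070) = -31605 J.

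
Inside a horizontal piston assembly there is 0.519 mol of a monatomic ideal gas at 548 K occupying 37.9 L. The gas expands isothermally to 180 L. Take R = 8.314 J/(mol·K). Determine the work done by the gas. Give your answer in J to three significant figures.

W ≈ 3680 J

Isothermal: W = nRT ln(V₂/V₁).
W = (0.519)(8.314)(548) × ln(180/37.9)
  = 2365 × 1.558
W_by_gas = 3684 J.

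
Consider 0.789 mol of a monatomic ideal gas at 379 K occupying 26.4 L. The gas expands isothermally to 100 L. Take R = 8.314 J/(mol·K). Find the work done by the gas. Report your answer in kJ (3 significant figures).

Isothermal: W = nRT ln(V₂/V₁).
W = (0.789)(8.314)(379) × ln(100/26.4)
  = 2486 × 1.332
W_by_gas = 3311 J.

W ≈ 3.31 kJ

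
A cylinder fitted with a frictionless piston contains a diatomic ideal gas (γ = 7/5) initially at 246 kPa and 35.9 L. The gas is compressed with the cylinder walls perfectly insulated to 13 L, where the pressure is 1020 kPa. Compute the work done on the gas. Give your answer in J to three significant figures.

Adiabatic: W = (P₁V₁ − P₂V₂)/(γ − 1) with γ = 7/5.
P₁V₁ = 8831 J, P₂V₂ = 13260 J.
W = (8831 − 13260) / 0.4 = -11072 J.
Work on gas = −W_by = 11072 J.

W ≈ 11100 J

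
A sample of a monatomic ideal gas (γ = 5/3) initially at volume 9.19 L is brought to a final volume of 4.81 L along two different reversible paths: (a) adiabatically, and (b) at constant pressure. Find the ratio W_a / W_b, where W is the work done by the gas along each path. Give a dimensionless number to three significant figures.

Path (a) adiabatic: W = P₁V₁(1 − (V₁/V₂)^(γ−1))/(γ−1) → W_a/(P₁V₁) = -0.8096.
Path (b) isobaric: W = P₁(V₂ − V₁) → W_b/(P₁V₁) = -0.4766.
W_a / W_b = -0.8096 / -0.4766 = 1.699.

W_a / W_b ≈ 1.70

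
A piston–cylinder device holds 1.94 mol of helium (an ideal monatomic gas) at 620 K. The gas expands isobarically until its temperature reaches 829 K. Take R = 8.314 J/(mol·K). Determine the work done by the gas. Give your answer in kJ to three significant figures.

W ≈ 3.37 kJ

Isobaric: W = P ΔV = nR ΔT.
W = (1.94)(8.314)(829 − 620) = 3371 J.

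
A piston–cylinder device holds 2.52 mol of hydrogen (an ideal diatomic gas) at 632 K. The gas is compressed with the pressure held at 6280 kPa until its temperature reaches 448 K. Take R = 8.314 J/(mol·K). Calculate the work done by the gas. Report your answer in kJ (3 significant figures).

W ≈ -3.86 kJ

Isobaric: W = P ΔV = nR ΔT.
W = (2.52)(8.314)(448 − 632) = -3855 J.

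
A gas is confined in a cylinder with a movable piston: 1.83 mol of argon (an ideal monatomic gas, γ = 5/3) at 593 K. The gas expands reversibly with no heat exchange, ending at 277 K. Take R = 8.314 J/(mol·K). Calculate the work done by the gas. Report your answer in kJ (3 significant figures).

W ≈ 7.21 kJ

Adiabatic ⇒ Q = 0, so W_by = −ΔU = nCᵥ(T₁ − T₂).
Cᵥ = 3R/2 = 12.47 J/(mol·K).
W = (1.83)(12.47)(593 − 277) = 7212 J.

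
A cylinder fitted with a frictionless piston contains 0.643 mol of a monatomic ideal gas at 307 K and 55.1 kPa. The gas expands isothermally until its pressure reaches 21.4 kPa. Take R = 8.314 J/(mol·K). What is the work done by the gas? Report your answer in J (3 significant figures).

Isothermal process: W = nRT ln(V₂/V₁) = nRT ln(P₁/P₂).
W = (0.643)(8.314)(307) × ln(55.1/21.4)
  = 1641 × ln(2.575) = 1641 × 0.9458
W_by_gas = 1552 J.

W ≈ 1550 J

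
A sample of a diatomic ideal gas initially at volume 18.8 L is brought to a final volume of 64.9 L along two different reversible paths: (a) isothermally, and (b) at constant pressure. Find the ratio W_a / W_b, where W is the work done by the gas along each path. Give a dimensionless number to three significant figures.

Path (a) isothermal: W = P₁V₁ ln(V₂/V₁) → W_a/(P₁V₁) = 1.239.
Path (b) isobaric: W = P₁(V₂ − V₁) → W_b/(P₁V₁) = 2.452.
W_a / W_b = 1.239 / 2.452 = 0.5053.

W_a / W_b ≈ 0.505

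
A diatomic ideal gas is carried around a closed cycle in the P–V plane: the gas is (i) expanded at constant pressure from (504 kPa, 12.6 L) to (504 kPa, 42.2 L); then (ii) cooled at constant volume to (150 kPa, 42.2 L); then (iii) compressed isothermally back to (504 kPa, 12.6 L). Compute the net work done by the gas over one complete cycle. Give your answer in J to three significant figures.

Leg (i): W = PΔV = (504)(42.2 − 12.6) = 14918 J.
Leg (ii): W = 0.
Leg (iii): W = PᵢVᵢ ln(V_f/Vᵢ) = (6330) ln(12.6/42.2) = -7651 J.
W_net = 14918 − 7651 = 7267 J.

W_net ≈ 7270 J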